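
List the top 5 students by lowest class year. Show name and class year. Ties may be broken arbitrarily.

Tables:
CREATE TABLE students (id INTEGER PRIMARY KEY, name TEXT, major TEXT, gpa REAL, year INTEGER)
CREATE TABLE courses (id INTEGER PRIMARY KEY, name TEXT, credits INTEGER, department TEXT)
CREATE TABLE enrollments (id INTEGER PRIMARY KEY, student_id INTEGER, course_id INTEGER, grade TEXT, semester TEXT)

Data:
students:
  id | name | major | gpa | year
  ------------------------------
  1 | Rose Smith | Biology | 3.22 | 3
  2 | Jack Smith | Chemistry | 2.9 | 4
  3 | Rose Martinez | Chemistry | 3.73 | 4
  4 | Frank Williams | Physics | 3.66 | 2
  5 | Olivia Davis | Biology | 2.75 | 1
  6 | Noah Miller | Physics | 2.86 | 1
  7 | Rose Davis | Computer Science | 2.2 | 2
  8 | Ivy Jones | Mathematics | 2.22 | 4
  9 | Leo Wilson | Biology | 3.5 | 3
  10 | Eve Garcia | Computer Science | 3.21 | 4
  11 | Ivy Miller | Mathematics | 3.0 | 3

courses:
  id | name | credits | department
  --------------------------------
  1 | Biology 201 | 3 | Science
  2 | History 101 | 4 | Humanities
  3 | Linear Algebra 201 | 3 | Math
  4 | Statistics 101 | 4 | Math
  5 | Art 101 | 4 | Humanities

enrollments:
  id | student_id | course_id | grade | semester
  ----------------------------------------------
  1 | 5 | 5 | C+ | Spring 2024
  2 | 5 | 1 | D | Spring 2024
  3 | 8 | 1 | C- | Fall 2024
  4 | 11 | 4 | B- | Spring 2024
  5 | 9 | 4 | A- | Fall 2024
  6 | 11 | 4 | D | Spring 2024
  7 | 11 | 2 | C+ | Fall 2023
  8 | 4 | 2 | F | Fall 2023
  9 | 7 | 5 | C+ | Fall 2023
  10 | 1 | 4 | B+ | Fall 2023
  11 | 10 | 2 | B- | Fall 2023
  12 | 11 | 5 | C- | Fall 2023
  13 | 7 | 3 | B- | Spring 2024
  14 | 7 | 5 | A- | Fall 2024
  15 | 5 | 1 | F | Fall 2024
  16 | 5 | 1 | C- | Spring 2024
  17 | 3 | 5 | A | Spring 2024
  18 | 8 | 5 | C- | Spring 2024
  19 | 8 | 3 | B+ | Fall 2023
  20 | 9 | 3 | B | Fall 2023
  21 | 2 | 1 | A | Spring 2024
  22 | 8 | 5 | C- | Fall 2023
SELECT name, year FROM students ORDER BY year ASC LIMIT 5

Execution result:
name | year
Olivia Davis | 1
Noah Miller | 1
Frank Williams | 2
Rose Davis | 2
Rose Smith | 3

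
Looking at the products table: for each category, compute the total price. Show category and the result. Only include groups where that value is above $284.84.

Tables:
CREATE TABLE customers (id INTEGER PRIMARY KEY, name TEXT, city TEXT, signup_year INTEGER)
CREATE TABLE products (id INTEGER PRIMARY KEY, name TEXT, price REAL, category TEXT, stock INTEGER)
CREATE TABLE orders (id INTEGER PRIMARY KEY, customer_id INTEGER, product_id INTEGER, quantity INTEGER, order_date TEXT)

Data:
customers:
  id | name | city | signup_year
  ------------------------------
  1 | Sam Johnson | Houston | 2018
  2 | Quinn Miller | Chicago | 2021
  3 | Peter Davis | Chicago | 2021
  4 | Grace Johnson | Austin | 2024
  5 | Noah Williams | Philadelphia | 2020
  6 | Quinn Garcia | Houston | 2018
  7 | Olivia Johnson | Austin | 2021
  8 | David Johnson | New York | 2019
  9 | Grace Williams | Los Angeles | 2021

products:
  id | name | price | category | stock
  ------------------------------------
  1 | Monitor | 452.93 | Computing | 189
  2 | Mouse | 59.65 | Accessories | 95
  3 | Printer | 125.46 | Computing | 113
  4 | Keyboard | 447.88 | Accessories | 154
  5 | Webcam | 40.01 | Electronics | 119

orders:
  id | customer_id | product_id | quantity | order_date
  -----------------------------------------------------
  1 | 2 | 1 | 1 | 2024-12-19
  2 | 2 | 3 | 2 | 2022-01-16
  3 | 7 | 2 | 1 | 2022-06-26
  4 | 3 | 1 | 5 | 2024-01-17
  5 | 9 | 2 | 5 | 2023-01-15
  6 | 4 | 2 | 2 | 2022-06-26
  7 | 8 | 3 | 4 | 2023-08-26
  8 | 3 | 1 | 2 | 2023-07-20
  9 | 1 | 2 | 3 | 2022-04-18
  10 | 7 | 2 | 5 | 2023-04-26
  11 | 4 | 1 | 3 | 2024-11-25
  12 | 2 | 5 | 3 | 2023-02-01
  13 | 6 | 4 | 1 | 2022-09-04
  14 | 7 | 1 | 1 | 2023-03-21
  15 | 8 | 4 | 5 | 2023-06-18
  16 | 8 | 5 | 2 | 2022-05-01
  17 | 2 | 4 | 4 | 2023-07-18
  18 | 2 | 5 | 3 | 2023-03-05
SELECT category, SUM(price) AS sum_price FROM products GROUP BY category HAVING SUM(price) > 284.84

Execution result:
category | sum_price
Accessories | 507.53
Computing | 578.39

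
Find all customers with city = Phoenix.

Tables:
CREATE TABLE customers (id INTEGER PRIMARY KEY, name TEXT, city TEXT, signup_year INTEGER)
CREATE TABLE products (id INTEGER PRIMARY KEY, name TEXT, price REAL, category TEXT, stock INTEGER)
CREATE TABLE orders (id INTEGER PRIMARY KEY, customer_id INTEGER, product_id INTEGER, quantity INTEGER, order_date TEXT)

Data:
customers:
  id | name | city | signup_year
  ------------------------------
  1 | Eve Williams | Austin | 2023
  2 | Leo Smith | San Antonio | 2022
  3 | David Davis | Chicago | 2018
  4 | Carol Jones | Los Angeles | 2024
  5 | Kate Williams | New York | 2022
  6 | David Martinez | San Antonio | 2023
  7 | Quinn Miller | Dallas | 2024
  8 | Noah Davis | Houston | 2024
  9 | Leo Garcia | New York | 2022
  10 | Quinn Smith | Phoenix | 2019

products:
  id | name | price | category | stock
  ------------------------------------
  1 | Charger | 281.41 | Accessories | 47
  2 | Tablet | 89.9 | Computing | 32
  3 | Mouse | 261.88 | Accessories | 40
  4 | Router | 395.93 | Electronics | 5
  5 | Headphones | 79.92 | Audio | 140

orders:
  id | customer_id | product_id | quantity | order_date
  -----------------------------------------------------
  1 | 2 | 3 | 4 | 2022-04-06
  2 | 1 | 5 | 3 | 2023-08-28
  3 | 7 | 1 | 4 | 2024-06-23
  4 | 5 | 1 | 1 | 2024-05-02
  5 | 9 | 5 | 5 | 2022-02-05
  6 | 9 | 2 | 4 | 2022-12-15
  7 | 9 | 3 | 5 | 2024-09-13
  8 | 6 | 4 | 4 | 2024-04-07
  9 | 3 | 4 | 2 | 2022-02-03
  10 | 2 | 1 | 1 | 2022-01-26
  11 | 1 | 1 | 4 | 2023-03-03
SELECT name, city FROM customers WHERE city = 'Phoenix'

Execution result:
name | city
Quinn Smith | Phoenix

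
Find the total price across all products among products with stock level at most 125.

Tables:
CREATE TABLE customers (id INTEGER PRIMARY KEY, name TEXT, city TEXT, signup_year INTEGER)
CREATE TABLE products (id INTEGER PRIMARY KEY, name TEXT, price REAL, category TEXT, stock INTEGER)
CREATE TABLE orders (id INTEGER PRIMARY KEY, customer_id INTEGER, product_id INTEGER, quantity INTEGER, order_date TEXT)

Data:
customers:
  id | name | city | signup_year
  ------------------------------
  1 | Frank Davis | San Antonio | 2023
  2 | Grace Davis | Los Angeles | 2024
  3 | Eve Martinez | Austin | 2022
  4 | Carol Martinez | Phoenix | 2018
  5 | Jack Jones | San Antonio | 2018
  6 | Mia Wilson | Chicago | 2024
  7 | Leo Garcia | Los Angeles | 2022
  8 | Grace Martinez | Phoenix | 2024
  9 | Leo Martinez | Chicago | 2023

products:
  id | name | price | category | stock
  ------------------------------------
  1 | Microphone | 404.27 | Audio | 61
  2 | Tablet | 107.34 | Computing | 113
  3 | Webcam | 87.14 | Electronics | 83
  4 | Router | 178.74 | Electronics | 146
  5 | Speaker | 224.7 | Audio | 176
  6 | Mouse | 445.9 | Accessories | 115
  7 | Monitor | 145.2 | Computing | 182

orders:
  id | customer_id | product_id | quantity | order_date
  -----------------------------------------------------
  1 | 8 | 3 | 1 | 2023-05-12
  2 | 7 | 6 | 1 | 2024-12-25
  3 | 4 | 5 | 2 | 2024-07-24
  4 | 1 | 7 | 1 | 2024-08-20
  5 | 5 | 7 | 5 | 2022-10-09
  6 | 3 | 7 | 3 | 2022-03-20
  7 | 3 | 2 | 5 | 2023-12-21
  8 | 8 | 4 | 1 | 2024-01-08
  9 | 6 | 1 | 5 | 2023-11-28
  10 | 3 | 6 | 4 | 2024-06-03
SELECT SUM(price) FROM products WHERE stock <= 125

Execution result:
1044.65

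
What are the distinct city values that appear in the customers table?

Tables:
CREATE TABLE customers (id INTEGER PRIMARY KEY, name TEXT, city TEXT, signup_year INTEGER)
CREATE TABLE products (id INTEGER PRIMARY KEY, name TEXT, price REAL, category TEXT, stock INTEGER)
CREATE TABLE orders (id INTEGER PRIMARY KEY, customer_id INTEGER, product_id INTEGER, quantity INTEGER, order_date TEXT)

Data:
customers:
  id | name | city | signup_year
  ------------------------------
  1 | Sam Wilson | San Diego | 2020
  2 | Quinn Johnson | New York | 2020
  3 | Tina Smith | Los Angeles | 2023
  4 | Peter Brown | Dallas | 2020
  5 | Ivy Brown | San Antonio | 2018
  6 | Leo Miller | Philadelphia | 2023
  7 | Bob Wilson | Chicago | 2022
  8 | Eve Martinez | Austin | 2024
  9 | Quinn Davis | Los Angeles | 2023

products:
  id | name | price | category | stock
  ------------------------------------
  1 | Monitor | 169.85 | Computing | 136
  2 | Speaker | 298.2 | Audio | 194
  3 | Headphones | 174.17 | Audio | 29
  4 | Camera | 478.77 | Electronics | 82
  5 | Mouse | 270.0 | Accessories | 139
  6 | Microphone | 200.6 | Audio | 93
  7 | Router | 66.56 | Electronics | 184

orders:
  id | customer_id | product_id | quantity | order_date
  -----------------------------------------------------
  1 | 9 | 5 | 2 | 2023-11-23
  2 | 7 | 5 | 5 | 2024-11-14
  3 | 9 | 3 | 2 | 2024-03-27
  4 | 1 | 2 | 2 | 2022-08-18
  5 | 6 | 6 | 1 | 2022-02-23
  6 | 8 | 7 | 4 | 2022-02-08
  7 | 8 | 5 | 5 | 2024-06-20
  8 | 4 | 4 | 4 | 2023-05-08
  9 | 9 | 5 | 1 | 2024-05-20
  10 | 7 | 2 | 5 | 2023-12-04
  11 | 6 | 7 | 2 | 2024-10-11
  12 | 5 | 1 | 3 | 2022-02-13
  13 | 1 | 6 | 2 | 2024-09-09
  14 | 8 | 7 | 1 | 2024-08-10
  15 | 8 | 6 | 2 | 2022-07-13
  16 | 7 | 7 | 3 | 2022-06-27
SELECT DISTINCT city FROM customers

Execution result:
city
San Diego
New York
Los Angeles
Dallas
San Antonio
Philadelphia
Chicago
Austin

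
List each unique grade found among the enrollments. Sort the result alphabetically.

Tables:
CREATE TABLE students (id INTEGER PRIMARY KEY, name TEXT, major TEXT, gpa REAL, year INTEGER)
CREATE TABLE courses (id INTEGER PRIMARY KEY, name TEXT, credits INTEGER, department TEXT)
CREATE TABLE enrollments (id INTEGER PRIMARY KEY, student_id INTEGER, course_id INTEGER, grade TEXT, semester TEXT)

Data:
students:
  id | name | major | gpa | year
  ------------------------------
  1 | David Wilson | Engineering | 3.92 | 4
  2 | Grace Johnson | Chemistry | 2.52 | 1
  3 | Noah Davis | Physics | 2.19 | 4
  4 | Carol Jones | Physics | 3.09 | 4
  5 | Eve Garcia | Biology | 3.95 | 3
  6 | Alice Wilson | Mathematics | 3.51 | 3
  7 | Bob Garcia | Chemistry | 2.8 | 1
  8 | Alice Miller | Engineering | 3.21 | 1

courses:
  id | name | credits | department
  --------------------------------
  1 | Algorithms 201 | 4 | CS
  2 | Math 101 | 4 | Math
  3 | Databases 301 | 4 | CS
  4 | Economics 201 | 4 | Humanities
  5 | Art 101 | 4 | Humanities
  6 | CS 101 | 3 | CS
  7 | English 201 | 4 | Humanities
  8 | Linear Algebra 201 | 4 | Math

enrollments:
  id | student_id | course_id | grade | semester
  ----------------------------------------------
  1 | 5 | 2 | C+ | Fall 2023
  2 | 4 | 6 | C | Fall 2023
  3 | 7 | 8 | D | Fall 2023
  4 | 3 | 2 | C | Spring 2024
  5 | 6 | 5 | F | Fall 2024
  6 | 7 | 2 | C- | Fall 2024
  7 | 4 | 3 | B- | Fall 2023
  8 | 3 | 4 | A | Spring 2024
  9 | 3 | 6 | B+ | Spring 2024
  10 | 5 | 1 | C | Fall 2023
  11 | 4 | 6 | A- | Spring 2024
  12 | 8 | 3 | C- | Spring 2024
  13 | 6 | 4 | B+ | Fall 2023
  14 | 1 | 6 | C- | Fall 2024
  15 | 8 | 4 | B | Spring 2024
SELECT DISTINCT grade FROM enrollments ORDER BY grade

Execution result:
grade
A
A-
B
B+
B-
C
C+
C-
D
F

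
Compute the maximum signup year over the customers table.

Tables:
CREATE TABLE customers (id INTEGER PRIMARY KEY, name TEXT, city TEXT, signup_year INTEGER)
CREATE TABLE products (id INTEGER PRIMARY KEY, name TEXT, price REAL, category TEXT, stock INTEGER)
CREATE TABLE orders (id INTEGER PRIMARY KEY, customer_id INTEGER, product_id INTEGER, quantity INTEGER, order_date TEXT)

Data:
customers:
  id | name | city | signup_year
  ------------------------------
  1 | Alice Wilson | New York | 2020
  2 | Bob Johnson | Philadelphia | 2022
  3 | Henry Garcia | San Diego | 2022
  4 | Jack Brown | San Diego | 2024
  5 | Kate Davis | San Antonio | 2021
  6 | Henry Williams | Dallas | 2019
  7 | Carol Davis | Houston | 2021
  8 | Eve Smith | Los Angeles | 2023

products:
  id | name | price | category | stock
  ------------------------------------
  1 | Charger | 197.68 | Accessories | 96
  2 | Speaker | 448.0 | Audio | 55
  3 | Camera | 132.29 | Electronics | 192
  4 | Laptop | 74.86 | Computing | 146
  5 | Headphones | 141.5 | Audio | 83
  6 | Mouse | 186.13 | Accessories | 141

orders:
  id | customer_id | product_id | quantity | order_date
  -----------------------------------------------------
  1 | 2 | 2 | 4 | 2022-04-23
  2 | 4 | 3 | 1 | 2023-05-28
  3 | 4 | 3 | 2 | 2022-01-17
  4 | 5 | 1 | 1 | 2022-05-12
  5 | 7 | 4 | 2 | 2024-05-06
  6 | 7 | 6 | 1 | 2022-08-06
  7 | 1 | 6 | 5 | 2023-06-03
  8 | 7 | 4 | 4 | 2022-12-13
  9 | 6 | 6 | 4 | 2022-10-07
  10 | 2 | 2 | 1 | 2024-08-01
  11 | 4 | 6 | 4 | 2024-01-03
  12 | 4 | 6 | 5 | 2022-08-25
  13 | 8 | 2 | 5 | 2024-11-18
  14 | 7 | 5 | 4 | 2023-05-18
SELECT MAX(signup_year) FROM customers

Execution result:
2024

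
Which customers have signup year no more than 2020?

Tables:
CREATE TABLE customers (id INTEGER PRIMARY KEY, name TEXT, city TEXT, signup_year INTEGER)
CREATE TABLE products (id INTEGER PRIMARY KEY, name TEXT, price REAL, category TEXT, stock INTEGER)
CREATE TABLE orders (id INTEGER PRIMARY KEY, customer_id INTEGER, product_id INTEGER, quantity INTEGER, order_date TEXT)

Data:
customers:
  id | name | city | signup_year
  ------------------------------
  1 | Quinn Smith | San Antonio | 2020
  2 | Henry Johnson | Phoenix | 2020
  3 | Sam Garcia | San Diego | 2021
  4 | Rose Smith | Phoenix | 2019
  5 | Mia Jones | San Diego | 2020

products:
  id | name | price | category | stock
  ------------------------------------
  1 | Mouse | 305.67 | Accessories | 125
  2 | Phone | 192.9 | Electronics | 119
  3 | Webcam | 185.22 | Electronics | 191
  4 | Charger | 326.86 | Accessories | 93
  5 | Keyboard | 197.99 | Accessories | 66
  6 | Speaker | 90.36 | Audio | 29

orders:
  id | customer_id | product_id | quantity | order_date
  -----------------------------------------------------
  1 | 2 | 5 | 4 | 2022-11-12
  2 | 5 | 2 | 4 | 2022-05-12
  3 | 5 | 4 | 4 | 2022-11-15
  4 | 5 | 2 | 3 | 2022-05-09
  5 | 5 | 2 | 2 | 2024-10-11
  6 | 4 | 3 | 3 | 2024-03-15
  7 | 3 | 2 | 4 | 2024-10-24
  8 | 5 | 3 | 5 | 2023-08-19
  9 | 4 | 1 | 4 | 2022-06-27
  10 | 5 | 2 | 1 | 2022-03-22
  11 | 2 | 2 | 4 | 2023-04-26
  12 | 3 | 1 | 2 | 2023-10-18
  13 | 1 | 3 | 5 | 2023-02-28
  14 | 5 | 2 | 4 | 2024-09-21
SELECT name, signup_year FROM customers WHERE signup_year <= 2020

Execution result:
name | signup_year
Quinn Smith | 2020
Henry Johnson | 2020
Rose Smith | 2019
Mia Jones | 2020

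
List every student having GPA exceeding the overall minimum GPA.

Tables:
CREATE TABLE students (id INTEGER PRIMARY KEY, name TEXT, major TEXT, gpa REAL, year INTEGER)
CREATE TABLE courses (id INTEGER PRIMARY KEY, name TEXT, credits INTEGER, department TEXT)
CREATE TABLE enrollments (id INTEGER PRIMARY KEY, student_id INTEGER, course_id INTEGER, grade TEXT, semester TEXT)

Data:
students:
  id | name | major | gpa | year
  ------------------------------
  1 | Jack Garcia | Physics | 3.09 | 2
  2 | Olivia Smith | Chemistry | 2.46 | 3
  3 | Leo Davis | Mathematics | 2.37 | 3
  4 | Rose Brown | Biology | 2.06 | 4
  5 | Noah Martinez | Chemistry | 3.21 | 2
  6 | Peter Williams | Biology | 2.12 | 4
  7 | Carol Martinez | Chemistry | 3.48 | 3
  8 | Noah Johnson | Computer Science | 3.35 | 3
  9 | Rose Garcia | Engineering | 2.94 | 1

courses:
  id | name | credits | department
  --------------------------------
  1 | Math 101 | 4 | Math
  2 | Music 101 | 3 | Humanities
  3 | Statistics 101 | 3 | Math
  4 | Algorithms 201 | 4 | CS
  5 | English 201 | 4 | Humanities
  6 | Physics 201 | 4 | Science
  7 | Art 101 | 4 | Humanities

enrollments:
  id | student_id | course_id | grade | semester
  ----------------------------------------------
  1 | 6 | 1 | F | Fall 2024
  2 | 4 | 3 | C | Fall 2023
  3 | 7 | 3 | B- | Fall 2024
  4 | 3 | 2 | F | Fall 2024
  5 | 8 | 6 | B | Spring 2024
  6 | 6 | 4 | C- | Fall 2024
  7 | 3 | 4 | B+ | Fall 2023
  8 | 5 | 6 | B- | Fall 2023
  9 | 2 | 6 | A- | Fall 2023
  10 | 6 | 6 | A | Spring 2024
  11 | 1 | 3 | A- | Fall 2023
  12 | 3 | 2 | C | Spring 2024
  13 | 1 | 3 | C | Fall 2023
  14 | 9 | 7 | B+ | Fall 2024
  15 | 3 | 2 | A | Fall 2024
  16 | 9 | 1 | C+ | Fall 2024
SELECT name, gpa FROM students WHERE gpa > (SELECT MIN(gpa) FROM students)

Execution result:
name | gpa
Jack Garcia | 3.09
Olivia Smith | 2.46
Leo Davis | 2.37
Noah Martinez | 3.21
Peter Williams | 2.12
Carol Martinez | 3.48
Noah Johnson | 3.35
Rose Garcia | 2.94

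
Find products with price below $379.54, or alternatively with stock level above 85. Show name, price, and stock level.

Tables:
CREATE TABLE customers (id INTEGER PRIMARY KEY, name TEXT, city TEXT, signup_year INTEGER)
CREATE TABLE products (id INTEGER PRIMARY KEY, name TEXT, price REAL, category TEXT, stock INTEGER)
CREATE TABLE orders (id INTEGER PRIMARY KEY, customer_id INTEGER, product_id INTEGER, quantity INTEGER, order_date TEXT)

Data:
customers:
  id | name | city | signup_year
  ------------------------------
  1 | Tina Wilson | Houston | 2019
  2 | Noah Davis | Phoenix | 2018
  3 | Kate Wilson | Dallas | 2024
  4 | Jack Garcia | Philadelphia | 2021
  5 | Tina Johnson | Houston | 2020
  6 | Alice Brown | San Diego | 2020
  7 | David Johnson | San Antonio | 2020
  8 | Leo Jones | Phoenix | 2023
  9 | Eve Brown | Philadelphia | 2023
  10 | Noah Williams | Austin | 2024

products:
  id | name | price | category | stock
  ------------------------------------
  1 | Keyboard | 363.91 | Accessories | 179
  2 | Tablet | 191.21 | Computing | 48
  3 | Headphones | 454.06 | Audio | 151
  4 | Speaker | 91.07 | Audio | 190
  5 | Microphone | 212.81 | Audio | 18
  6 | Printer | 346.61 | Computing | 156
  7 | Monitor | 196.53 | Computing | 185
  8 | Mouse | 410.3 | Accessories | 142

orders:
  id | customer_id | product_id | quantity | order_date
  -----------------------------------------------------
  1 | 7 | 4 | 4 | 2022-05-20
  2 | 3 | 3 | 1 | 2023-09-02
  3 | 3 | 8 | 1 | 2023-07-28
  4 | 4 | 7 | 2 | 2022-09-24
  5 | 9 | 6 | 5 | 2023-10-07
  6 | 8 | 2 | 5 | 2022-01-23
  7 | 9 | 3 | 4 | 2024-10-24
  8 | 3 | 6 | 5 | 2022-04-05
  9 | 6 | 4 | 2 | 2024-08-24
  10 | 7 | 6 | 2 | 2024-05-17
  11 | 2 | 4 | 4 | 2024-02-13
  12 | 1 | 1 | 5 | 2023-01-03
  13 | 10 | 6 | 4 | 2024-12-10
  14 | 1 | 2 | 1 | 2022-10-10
SELECT name, price, stock FROM products WHERE price < 379.54 OR stock > 85

Execution result:
name | price | stock
Keyboard | 363.91 | 179
Tablet | 191.21 | 48
Headphones | 454.06 | 151
Speaker | 91.07 | 190
Microphone | 212.81 | 18
Printer | 346.61 | 156
Monitor | 196.53 | 185
Mouse | 410.30 | 142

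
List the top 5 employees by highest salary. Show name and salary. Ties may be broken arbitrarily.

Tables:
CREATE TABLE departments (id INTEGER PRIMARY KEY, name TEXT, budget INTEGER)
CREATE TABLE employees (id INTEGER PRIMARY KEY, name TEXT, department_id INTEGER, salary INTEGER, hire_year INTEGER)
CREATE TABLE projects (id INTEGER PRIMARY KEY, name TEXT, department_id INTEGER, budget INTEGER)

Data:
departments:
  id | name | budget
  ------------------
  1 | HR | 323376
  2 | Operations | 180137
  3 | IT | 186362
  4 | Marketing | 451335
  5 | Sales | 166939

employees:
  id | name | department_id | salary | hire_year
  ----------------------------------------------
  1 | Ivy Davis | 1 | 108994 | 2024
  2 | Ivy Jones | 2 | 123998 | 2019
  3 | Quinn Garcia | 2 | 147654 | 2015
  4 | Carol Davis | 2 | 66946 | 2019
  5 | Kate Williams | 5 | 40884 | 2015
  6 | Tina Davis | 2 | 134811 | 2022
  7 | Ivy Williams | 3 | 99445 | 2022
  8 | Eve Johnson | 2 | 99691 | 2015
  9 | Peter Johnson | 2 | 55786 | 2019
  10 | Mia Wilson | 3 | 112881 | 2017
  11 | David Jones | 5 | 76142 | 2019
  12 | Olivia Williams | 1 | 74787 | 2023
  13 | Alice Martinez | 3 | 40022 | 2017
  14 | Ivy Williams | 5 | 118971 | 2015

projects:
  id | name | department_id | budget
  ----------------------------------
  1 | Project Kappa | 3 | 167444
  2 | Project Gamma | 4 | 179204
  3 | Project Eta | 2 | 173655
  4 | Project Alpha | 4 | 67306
SELECT name, salary FROM employees ORDER BY salary DESC LIMIT 5

Execution result:
name | salary
Quinn Garcia | 147654
Tina Davis | 134811
Ivy Jones | 123998
Ivy Williams | 118971
Mia Wilson | 112881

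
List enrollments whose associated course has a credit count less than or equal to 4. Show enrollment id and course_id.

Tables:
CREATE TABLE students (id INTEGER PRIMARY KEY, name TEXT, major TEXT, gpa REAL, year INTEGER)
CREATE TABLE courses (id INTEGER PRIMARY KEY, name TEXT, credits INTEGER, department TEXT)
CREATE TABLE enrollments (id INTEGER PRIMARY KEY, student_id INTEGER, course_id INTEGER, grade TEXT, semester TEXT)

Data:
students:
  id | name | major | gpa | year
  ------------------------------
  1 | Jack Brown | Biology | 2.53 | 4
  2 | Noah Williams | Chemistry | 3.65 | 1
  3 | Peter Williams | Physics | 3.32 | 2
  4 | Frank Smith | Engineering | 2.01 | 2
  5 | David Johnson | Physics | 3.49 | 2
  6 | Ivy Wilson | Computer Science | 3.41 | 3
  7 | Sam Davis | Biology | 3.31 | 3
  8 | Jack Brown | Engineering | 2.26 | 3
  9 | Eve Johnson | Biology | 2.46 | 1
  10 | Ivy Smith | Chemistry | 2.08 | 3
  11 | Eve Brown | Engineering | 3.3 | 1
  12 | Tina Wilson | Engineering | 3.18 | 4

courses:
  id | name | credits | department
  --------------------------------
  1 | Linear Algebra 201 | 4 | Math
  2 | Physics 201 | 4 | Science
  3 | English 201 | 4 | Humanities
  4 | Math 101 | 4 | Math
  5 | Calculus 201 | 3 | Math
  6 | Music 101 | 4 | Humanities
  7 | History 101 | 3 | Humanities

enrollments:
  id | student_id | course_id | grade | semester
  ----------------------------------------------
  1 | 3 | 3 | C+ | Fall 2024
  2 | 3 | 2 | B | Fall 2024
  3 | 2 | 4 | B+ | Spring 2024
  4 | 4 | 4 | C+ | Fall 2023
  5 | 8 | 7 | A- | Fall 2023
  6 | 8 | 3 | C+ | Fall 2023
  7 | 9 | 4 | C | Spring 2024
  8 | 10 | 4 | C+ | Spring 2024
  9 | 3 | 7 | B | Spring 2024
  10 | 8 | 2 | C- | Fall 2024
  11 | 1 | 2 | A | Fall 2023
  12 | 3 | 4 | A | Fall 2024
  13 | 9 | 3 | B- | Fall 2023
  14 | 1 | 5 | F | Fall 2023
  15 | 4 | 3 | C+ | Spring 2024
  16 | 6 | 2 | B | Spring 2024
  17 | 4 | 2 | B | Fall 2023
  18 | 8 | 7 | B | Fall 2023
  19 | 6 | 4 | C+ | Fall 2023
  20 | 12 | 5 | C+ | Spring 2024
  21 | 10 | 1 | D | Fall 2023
SELECT id, course_id FROM enrollments WHERE course_id IN (SELECT id FROM courses WHERE credits <= 4)

Execution result:
id | course_id
1 | 3
2 | 2
3 | 4
4 | 4
5 | 7
6 | 3
7 | 4
8 | 4
9 | 7
10 | 2
11 | 2
12 | 4
13 | 3
14 | 5
15 | 3
16 | 2
17 | 2
18 | 7
19 | 4
20 | 5
21 | 1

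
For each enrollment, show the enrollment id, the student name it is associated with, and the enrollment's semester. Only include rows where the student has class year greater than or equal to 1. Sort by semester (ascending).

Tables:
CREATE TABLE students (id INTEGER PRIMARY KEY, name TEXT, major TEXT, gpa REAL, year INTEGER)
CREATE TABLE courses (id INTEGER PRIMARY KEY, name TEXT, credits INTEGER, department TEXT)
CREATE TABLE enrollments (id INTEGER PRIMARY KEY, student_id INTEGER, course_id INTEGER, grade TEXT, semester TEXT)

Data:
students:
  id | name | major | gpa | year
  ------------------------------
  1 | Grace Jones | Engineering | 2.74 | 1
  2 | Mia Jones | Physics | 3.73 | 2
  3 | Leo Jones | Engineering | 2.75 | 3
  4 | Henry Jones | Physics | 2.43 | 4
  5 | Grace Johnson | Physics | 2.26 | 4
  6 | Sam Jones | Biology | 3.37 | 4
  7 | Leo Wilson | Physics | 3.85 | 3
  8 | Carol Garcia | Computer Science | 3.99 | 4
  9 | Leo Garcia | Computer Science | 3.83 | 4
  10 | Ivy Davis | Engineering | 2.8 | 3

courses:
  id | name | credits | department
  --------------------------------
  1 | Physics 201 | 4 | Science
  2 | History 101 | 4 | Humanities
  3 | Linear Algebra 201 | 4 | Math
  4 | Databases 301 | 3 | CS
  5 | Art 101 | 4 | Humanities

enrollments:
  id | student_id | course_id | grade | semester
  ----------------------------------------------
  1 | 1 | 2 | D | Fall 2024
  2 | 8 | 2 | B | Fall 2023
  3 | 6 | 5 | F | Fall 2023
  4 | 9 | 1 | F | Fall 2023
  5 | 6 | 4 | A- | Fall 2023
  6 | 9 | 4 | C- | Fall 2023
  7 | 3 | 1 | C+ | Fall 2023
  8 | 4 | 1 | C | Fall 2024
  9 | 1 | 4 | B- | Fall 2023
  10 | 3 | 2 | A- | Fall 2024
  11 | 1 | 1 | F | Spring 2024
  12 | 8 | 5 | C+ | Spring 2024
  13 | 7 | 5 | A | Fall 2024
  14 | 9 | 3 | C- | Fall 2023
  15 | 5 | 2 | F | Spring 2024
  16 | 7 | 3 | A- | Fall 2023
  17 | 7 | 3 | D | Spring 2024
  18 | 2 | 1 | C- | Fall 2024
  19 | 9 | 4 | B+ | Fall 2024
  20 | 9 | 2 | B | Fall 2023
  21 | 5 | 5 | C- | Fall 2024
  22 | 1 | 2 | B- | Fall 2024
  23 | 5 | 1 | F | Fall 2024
SELECT c.id, p.name AS student, c.semester FROM enrollments c JOIN students p ON c.student_id = p.id WHERE p.year >= 1 ORDER BY c.semester ASC

Execution result:
id | student | semester
2 | Carol Garcia | Fall 2023
3 | Sam Jones | Fall 2023
4 | Leo Garcia | Fall 2023
5 | Sam Jones | Fall 2023
6 | Leo Garcia | Fall 2023
7 | Leo Jones | Fall 2023
9 | Grace Jones | Fall 2023
14 | Leo Garcia | Fall 2023
16 | Leo Wilson | Fall 2023
20 | Leo Garcia | Fall 2023
1 | Grace Jones | Fall 2024
8 | Henry Jones | Fall 2024
10 | Leo Jones | Fall 2024
13 | Leo Wilson | Fall 2024
18 | Mia Jones | Fall 2024
19 | Leo Garcia | Fall 2024
21 | Grace Johnson | Fall 2024
22 | Grace Jones | Fall 2024
23 | Grace Johnson | Fall 2024
11 | Grace Jones | Spring 2024
12 | Carol Garcia | Spring 2024
15 | Grace Johnson | Spring 2024
17 | Leo Wilson | Spring 2024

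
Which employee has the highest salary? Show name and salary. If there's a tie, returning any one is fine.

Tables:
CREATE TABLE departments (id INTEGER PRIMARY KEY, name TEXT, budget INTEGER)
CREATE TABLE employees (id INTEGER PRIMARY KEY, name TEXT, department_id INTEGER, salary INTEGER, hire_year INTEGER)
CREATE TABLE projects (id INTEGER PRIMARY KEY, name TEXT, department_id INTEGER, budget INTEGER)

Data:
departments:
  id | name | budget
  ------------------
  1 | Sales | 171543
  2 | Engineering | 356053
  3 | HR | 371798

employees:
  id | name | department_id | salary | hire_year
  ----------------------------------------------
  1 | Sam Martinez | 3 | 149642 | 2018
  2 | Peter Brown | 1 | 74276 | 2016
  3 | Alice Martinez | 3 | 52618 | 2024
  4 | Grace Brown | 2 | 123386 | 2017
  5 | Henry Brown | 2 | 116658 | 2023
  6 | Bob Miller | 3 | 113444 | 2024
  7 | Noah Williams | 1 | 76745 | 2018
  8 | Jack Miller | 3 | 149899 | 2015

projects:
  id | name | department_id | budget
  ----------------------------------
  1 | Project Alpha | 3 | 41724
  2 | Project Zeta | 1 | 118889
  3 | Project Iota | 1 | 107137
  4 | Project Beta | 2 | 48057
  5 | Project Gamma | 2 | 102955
SELECT name, salary FROM employees ORDER BY salary DESC LIMIT 1

Execution result:
name | salary
Jack Miller | 149899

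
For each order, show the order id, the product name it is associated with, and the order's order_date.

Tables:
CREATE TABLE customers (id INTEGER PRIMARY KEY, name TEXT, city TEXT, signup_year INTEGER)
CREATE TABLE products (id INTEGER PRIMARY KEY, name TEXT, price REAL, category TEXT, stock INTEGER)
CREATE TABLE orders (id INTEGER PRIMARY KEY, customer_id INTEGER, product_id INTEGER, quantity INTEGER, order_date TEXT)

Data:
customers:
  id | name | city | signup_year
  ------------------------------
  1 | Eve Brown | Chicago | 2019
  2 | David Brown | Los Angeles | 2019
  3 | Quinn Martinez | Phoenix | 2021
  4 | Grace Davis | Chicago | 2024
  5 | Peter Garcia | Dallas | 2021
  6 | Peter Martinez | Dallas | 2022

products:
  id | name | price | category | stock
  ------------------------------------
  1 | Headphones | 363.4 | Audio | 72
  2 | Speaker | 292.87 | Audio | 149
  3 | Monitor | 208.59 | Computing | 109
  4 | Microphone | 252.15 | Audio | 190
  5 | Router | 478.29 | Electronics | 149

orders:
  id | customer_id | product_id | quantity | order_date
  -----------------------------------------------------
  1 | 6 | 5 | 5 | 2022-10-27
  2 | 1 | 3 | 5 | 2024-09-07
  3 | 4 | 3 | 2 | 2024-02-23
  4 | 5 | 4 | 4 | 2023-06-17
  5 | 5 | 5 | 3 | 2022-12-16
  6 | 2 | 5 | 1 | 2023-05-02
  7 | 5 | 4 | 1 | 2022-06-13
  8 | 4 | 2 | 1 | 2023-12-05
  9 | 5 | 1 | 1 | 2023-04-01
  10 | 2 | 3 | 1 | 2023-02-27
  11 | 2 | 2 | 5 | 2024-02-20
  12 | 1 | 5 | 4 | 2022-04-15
SELECT c.id, p.name AS product, c.order_date FROM orders c JOIN products p ON c.product_id = p.id

Execution result:
id | product | order_date
1 | Router | 2022-10-27
2 | Monitor | 2024-09-07
3 | Monitor | 2024-02-23
4 | Microphone | 2023-06-17
5 | Router | 2022-12-16
6 | Router | 2023-05-02
7 | Microphone | 2022-06-13
8 | Speaker | 2023-12-05
9 | Headphones | 2023-04-01
10 | Monitor | 2023-02-27
11 | Speaker | 2024-02-20
12 | Router | 2022-04-15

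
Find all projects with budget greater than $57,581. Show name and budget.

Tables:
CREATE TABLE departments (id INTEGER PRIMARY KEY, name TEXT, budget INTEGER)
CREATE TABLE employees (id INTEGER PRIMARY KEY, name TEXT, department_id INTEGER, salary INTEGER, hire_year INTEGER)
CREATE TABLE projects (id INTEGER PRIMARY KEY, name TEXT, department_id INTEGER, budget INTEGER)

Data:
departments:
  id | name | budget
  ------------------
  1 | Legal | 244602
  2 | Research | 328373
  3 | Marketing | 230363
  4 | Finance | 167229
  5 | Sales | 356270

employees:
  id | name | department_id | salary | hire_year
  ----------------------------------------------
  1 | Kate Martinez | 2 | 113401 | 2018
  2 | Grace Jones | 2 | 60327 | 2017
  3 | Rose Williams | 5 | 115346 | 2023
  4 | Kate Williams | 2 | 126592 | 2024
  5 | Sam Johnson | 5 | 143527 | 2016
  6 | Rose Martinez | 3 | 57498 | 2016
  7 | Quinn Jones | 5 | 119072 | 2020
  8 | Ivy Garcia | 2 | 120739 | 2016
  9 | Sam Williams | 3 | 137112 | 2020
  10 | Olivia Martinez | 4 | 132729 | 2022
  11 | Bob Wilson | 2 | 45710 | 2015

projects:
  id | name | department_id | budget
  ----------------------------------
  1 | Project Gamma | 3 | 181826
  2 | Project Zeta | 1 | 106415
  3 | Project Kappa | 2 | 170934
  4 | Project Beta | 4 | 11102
SELECT name, budget FROM projects WHERE budget > 57581

Execution result:
name | budget
Project Gamma | 181826
Project Zeta | 106415
Project Kappa | 170934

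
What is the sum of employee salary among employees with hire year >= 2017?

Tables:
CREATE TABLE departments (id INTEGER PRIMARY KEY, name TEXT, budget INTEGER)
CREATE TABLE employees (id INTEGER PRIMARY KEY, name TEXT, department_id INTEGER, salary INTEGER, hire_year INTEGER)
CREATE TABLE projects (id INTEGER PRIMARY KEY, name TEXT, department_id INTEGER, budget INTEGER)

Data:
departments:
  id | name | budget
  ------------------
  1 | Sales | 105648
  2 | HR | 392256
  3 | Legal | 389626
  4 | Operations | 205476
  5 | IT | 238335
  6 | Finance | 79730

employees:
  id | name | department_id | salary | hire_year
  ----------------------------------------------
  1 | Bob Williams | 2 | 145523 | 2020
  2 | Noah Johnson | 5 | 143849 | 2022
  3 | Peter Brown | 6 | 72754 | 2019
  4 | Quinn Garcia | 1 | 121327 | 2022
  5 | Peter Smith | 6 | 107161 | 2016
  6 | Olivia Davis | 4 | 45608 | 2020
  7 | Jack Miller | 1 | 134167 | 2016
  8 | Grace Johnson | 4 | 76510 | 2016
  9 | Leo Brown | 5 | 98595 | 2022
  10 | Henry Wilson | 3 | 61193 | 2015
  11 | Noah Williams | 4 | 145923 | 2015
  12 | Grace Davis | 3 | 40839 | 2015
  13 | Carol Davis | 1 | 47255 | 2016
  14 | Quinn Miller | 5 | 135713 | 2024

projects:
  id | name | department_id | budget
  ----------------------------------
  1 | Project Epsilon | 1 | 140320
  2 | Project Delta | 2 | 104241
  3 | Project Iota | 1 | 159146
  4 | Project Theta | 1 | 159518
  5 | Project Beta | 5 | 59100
SELECT SUM(salary) FROM employees WHERE hire_year >= 2017

Execution result:
763369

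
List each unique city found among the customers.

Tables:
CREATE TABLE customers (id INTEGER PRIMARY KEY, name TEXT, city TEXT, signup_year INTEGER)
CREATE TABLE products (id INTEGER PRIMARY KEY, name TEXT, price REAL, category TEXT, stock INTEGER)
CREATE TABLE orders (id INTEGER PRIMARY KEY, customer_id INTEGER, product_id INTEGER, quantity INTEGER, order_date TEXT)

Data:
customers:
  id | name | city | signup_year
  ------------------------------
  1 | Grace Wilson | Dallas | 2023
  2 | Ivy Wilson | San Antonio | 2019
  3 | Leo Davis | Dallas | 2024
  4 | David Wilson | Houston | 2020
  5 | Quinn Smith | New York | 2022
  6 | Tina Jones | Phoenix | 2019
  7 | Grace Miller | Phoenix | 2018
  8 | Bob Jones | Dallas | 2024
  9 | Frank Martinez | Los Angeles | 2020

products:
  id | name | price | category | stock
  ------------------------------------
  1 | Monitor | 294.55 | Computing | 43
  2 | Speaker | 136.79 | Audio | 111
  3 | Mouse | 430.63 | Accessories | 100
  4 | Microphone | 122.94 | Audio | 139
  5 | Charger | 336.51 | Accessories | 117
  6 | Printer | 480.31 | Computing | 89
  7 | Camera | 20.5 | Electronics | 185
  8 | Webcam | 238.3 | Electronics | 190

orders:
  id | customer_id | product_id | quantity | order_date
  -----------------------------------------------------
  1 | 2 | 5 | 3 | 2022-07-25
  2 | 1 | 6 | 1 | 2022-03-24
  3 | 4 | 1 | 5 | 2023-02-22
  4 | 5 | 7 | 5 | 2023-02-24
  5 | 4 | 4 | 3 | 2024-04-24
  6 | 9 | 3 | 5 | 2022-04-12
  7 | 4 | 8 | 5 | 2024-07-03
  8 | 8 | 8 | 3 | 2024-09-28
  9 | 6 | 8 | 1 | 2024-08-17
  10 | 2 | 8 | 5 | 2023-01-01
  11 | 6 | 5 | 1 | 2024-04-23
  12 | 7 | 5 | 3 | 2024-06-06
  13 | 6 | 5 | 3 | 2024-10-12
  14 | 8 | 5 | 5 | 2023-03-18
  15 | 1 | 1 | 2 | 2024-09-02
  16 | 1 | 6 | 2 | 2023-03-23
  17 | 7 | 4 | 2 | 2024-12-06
SELECT DISTINCT city FROM customers

Execution result:
city
Dallas
San Antonio
Houston
New York
Phoenix
Los Angeles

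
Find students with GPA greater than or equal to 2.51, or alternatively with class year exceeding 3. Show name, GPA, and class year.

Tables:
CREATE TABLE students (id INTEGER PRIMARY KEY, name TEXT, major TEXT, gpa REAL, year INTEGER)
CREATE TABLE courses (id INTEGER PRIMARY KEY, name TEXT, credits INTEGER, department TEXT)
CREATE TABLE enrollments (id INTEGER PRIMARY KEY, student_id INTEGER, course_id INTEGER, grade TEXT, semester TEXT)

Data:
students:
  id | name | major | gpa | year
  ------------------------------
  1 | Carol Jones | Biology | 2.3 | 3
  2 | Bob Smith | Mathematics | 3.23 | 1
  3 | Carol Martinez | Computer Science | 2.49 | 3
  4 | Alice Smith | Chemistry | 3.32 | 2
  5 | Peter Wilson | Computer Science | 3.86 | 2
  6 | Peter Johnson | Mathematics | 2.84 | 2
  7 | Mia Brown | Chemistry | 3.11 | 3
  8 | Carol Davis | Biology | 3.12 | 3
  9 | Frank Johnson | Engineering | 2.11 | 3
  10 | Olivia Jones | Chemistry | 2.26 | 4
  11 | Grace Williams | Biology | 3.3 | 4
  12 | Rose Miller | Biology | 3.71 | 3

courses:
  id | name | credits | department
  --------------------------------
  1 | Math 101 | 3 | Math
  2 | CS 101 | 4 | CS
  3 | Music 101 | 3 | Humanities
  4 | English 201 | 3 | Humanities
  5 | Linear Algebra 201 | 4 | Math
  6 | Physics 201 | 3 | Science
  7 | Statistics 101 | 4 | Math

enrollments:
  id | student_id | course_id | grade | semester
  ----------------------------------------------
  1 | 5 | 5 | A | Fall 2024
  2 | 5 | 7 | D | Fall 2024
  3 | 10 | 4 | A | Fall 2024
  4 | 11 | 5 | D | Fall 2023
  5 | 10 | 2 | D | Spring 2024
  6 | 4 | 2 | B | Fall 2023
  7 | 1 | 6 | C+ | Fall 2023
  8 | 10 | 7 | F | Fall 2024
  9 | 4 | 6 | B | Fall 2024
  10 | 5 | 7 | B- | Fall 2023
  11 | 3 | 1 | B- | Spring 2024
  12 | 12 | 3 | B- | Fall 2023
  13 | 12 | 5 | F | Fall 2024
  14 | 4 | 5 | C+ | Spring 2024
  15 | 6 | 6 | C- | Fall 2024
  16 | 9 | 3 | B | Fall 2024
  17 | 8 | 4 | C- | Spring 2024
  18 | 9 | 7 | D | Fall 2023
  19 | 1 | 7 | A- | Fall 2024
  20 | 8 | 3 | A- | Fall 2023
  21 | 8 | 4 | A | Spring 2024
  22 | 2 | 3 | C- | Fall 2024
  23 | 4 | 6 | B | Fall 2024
SELECT name, gpa, year FROM students WHERE gpa >= 2.51 OR year > 3

Execution result:
name | gpa | year
Bob Smith | 3.23 | 1
Alice Smith | 3.32 | 2
Peter Wilson | 3.86 | 2
Peter Johnson | 2.84 | 2
Mia Brown | 3.11 | 3
Carol Davis | 3.12 | 3
Olivia Jones | 2.26 | 4
Grace Williams | 3.30 | 4
Rose Miller | 3.71 | 3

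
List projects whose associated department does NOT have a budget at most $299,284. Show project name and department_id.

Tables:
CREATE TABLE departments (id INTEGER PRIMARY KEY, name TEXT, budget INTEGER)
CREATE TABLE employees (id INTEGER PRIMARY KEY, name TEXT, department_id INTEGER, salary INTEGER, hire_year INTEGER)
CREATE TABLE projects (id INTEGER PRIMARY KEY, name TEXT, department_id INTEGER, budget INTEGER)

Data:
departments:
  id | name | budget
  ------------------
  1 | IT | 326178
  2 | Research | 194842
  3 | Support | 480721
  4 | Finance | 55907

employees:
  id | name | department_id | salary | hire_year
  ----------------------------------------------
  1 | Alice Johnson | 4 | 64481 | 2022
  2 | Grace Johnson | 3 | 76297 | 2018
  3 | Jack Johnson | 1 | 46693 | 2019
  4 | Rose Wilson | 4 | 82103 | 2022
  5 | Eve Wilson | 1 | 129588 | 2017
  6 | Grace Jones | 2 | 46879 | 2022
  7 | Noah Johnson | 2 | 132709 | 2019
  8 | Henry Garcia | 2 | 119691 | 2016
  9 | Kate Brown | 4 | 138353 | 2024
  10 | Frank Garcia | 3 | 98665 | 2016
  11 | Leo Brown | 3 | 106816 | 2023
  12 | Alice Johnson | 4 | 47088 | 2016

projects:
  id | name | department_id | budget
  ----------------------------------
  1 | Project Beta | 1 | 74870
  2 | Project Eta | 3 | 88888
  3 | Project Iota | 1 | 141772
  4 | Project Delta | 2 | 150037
SELECT name, department_id FROM projects WHERE department_id NOT IN (SELECT id FROM departments WHERE budget <= 299284)

Execution result:
name | department_id
Project Beta | 1
Project Eta | 3
Project Iota | 1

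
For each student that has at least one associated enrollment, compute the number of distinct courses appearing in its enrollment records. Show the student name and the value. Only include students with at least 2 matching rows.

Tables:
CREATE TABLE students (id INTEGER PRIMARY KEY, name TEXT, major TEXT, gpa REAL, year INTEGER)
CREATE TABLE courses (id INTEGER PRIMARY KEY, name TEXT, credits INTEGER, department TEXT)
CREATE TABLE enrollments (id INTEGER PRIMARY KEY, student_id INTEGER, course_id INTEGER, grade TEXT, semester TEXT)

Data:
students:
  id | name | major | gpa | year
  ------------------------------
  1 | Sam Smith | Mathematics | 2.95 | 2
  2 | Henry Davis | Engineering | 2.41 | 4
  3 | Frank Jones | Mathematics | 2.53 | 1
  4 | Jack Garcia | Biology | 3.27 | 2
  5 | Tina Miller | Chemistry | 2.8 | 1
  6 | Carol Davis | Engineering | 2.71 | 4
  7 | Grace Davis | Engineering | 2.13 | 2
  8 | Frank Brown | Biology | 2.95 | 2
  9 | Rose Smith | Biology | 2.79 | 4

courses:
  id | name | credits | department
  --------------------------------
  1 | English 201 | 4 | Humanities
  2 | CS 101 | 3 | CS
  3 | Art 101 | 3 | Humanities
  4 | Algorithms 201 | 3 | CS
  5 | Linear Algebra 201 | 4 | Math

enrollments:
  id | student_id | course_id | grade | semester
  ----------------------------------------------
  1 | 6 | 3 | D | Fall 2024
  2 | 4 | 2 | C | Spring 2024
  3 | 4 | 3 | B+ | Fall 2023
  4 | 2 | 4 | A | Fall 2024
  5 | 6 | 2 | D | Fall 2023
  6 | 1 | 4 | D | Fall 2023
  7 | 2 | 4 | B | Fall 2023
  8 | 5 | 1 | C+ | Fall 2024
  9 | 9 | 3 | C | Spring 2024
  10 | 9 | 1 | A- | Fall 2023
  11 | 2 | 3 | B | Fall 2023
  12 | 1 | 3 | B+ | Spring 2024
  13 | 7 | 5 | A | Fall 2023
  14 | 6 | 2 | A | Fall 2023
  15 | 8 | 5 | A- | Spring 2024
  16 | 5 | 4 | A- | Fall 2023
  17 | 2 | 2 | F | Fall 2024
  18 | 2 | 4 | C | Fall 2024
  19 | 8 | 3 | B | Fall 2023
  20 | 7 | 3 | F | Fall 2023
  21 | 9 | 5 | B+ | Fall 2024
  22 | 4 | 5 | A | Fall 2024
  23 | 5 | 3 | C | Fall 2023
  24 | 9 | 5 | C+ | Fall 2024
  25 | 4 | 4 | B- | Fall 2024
SELECT p.name, COUNT(DISTINCT c.course_id) AS distinct_course_count FROM enrollments c JOIN students p ON c.student_id = p.id GROUP BY p.id, p.name HAVING COUNT(*) >= 2

Execution result:
name | distinct_course_count
Sam Smith | 2
Henry Davis | 3
Jack Garcia | 4
Tina Miller | 3
Carol Davis | 2
Grace Davis | 2
Frank Brown | 2
Rose Smith | 3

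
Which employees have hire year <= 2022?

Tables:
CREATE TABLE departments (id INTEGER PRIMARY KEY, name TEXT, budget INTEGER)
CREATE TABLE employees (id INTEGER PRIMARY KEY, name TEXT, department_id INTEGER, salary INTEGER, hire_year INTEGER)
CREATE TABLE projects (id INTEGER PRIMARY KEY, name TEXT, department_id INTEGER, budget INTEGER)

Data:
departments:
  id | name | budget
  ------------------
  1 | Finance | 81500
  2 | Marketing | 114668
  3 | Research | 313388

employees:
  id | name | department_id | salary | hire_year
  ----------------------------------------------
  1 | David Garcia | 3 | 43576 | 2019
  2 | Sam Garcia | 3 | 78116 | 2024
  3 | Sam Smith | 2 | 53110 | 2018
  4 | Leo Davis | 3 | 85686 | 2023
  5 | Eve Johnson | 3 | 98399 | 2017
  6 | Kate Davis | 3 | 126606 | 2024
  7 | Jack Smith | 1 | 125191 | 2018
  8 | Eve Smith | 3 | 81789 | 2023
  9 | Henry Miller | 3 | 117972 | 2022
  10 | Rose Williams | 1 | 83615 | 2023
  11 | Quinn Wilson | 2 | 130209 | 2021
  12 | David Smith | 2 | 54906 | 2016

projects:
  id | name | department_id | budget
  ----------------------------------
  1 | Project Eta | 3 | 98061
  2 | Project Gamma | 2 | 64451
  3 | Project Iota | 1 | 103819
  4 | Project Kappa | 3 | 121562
SELECT name, hire_year FROM employees WHERE hire_year <= 2022

Execution result:
name | hire_year
David Garcia | 2019
Sam Smith | 2018
Eve Johnson | 2017
Jack Smith | 2018
Henry Miller | 2022
Quinn Wilson | 2021
David Smith | 2016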